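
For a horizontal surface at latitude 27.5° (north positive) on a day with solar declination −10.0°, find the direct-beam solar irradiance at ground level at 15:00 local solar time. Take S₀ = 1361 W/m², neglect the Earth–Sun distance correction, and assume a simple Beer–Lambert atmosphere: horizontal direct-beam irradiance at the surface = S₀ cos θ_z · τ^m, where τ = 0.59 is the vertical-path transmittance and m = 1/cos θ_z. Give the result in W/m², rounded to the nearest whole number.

Hour angle H = 15° × (15 − 12) = 45.00°.
cos θ_z = sin φ sin δ + cos φ cos δ cos H = (0.4617)(-0.1736) + (0.8870)(0.9848)(0.7071) = 0.5375.
Air mass m = 1/cos θ_z = 1/0.5375 = 1.860; τ^m = 0.59^1.860 = 0.3748.
Surface direct beam = 1361 × 0.5375 × 0.3748 = 274.18 W/m².

274 W/m²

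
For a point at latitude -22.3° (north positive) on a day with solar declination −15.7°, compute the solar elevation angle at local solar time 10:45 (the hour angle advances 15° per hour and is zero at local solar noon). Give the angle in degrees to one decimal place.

71.1°

Hour angle H = 15° × (10.75 − 12) = -18.75°.
cos θ_z = sin(-22.3°) sin(-15.7°) + cos(-22.3°) cos(-15.7°) cos(-18.75°) = 0.1027 + 0.8434 = 0.9461.
θ_z = arccos(0.9461) = 18.90°, so the elevation is 90° − 18.90° = 71.10°.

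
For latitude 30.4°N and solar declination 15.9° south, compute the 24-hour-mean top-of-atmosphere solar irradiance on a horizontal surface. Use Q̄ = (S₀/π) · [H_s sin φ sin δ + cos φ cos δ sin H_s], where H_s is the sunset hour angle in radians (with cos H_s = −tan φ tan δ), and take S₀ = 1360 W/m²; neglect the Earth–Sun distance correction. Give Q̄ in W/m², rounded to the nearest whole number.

The sunset hour angle satisfies cos H_s = −tan φ tan δ = 0.1671, giving H_s = 80.38°. In radians, H_s = 1.4029.
H_s sin φ sin δ = 1.4029 × 0.5060 × -0.2740 = -0.1945.
cos φ cos δ sin H_s = 0.8625 × 0.9617 × 0.9859 = 0.8178.
Q̄ = (1360/π) × (-0.1945 + 0.8178) = 432.90 × 0.6233 = 269.83 W/m².

270 W/m²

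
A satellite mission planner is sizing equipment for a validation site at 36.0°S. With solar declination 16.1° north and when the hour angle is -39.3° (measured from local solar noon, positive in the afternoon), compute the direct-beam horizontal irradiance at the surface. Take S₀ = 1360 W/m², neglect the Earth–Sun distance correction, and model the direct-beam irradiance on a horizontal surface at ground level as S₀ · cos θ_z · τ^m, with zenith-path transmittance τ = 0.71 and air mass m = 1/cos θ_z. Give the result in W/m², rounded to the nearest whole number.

273 W/m²

cos θ_z = sin φ sin δ + cos φ cos δ cos H = (-0.5878)(0.2773) + (0.8090)(0.9608)(0.7738) = 0.4385.
Air mass m = 1/cos θ_z = 1/0.4385 = 2.281; τ^m = 0.71^2.281 = 0.4578.
Surface direct beam = 1360 × 0.4385 × 0.4578 = 273.01 W/m².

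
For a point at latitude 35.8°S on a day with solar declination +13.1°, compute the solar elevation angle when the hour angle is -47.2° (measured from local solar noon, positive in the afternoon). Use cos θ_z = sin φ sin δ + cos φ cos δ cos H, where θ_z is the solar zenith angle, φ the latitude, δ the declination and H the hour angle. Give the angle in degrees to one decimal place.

cos θ_z = sin(-35.8°) sin(13.1°) + cos(-35.8°) cos(13.1°) cos(-47.20°) = -0.1326 + 0.5367 = 0.4041.
θ_z = arccos(0.4041) = 66.17°, so the elevation is 90° − 66.17° = 23.83°.

23.8°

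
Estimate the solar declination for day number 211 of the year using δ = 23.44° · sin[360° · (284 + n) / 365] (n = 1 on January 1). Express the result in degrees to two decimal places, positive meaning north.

360 × (284 + 211) / 365 = 488.219°; sin(488.219°) = 0.7857.
δ = 23.44 × 0.7857 = 18.417° ≈ +18.42°.

+18.42°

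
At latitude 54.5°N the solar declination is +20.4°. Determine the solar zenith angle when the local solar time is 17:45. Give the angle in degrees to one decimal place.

Hour angle H = 15° × (17.75 − 12) = 86.25°.
With φ = 54.5°, δ = 20.4°, H = 86.25°: sin φ sin δ = 0.2838, cos φ cos δ cos H = 0.0356, so cos θ_z = 0.3194.
θ_z = arccos(0.3194) = 71.37°.

71.4°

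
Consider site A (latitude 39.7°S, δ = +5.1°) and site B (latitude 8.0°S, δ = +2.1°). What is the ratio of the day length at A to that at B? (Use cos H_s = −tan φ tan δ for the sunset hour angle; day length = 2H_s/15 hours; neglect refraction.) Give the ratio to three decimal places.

0.956

A: H_s = arccos(−tan -39.7° · tan 5.1°) = 85.75°, so 2H_s/15 = 11.4333 h.
B: H_s = arccos(−tan -8.0° · tan 2.1°) = 89.70°, so 2H_s/15 = 11.9600 h.
Ratio A/B = 11.4333 / 11.9600 = 0.9560.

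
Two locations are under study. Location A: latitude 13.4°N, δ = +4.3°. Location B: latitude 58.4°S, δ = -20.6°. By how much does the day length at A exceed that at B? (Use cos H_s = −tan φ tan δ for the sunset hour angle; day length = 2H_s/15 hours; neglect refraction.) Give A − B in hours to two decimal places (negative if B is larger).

-4.88 h

A: H_s = arccos(−tan 13.4° · tan 4.3°) = 91.03°, so 2H_s/15 = 12.1373 h.
B: H_s = arccos(−tan -58.4° · tan -20.6°) = 127.66°, so 2H_s/15 = 17.0213 h.
A − B = 12.1373 − 17.0213 = -4.8840 h.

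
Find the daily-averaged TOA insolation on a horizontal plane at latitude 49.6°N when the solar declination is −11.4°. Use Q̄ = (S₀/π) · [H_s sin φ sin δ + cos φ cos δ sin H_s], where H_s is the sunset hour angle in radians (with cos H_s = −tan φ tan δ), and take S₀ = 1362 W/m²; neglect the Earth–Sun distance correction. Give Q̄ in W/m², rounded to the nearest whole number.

181 W/m²

−tan φ tan δ = −(1.1750)(-0.2016) = 0.2369; H_s = arccos(0.2369) = 76.30°. In radians, H_s = 1.3317.
H_s sin φ sin δ = 1.3317 × 0.7615 × -0.1977 = -0.2005.
cos φ cos δ sin H_s = 0.6481 × 0.9803 × 0.9716 = 0.6173.
Q̄ = (1362/π) × (-0.2005 + 0.6173) = 433.54 × 0.4168 = 180.70 W/m².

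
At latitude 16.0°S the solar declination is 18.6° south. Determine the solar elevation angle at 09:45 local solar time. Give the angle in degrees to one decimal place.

57.7°

Hour angle H = 15° × (9.75 − 12) = -33.75°.
cos θ_z = sin(-16.0°) sin(-18.6°) + cos(-16.0°) cos(-18.6°) cos(-33.75°) = 0.0879 + 0.7575 = 0.8454.
θ_z = arccos(0.8454) = 32.29°, so the elevation is 90° − 32.29° = 57.71°.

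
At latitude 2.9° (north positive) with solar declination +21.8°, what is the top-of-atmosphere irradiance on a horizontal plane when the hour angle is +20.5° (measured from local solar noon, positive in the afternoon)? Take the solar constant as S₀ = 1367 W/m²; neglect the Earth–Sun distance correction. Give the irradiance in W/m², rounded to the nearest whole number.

1213 W/m²

cos θ_z = sin φ sin δ + cos φ cos δ cos H = (0.0506)(0.3714) + (0.9987)(0.9285)(0.9367) = 0.8874.
Top-of-atmosphere irradiance = S₀ cos θ_z = 1367 × 0.8874 = 1213.08 W/m².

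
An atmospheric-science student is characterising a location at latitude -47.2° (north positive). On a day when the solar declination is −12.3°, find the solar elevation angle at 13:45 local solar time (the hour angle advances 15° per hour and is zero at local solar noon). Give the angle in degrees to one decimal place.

48.7°

Hour angle H = 15° × (13.75 − 12) = 26.25°.
With φ = -47.2°, δ = -12.3°, H = 26.25°: sin φ sin δ = 0.1563, cos φ cos δ cos H = 0.5954, so cos θ_z = 0.7517.
θ_z = arccos(0.7517) = 41.26°, so the elevation is 90° − 41.26° = 48.74°.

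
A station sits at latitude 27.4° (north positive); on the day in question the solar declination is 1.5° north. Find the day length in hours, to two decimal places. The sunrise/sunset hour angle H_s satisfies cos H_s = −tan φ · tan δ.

12.10 hours

The sunset hour angle satisfies cos H_s = −tan φ tan δ = -0.0136, giving H_s = 90.78°.
Day length = 2 H_s / 15° h⁻¹ = 181.56° / 15 = 12.104 h.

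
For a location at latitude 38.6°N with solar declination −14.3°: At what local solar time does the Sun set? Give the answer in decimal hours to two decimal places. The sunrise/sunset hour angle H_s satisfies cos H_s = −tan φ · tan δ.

The sunset hour angle satisfies cos H_s = −tan φ tan δ = 0.2035, giving H_s = 78.26°.
Sunset is at 12 + H_s/15 = 12 + 5.217 = 17.217 h local solar time.

17.22 h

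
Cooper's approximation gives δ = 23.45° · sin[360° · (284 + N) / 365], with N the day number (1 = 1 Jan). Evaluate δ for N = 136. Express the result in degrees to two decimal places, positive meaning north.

360 × (284 + 136) / 365 = 414.247°; sin(414.247°) = 0.8115.
δ = 23.45 × 0.8115 = 19.030° ≈ +19.03°.

+19.03°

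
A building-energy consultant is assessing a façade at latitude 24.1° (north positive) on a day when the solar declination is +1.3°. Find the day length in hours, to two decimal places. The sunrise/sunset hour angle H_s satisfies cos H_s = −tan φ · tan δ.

−tan φ tan δ = −(0.4473)(0.0227) = -0.0102; H_s = arccos(-0.0102) = 90.58°.
Day length = 2 H_s / 15° h⁻¹ = 181.16° / 15 = 12.077 h.

12.08 hours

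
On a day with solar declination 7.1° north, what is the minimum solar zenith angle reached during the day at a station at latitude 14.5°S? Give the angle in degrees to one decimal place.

At local solar noon the hour angle is zero, so the zenith angle is |φ − δ| = |-14.5° − (7.1°)| = 21.6°.

21.6°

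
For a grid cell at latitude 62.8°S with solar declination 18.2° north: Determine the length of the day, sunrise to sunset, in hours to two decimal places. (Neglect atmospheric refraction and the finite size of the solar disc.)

The sunset hour angle satisfies cos H_s = −tan φ tan δ = 0.6397, giving H_s = 50.23°.
Day length = 2 H_s / 15° h⁻¹ = 100.46° / 15 = 6.697 h.

6.70 hours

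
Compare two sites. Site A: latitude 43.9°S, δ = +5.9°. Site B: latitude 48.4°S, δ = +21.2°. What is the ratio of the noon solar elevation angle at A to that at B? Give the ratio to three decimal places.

A: 90° − |-43.9 − (5.9)| = 40.20°.
B: 90° − |-48.4 − (21.2)| = 20.40°.
Ratio A/B = 40.2000 / 20.4000 = 1.9706.

1.971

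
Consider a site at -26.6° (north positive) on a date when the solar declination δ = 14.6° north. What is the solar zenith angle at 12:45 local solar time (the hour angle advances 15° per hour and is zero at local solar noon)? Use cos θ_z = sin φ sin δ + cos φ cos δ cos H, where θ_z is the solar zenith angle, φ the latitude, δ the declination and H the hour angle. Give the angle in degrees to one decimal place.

42.6°

Hour angle H = 15° × (12.75 − 12) = 11.25°.
With φ = -26.6°, δ = 14.6°, H = 11.25°: sin φ sin δ = -0.1129, cos φ cos δ cos H = 0.8487, so cos θ_z = 0.7358.
θ_z = arccos(0.7358) = 42.63°.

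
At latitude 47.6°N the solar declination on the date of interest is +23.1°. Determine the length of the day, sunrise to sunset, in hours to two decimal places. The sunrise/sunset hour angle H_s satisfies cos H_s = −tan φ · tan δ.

15.71 hours

−tan φ tan δ = −(1.0951)(0.4265) = -0.4671; H_s = arccos(-0.4671) = 117.85°.
Day length = 2 H_s / 15° h⁻¹ = 235.70° / 15 = 15.713 h.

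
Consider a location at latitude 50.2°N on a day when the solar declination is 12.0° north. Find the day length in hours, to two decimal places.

cos H_s = −tan(50.2°) · tan(12.0°) = -0.2551, so H_s = arccos(-0.2551) = 104.78°.
Day length = 2 H_s / 15° h⁻¹ = 209.56° / 15 = 13.971 h.

13.97 hours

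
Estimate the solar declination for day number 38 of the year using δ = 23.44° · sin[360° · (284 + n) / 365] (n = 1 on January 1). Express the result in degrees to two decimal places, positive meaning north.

-15.81°

360 × (284 + 38) / 365 = 317.589°; sin(317.589°) = -0.6744.
δ = 23.44 × -0.6744 = -15.808° ≈ -15.81°.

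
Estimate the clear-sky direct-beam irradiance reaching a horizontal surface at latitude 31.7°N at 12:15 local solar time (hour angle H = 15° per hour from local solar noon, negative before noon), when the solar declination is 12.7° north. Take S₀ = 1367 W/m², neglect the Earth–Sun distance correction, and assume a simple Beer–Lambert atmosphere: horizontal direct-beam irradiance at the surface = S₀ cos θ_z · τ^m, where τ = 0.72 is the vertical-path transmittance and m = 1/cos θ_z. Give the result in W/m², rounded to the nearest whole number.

911 W/m²

Hour angle H = 15° × (12.25 − 12) = 3.75°.
With φ = 31.7°, δ = 12.7°, H = 3.75°: sin φ sin δ = 0.1155, cos φ cos δ cos H = 0.8282, so cos θ_z = 0.9437.
Air mass m = 1/cos θ_z = 1/0.9437 = 1.060; τ^m = 0.72^1.060 = 0.7059.
Surface direct beam = 1367 × 0.9437 × 0.7059 = 910.64 W/m².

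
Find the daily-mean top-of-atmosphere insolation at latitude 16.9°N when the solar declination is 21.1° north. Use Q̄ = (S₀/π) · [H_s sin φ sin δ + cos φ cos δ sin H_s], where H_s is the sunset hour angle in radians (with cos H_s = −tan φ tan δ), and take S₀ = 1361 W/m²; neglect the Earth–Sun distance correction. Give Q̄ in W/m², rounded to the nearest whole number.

461 W/m²

The sunset hour angle satisfies cos H_s = −tan φ tan δ = -0.1172, giving H_s = 96.73°. In radians, H_s = 1.6883.
H_s sin φ sin δ = 1.6883 × 0.2907 × 0.3600 = 0.1767.
cos φ cos δ sin H_s = 0.9568 × 0.9330 × 0.9931 = 0.8865.
Q̄ = (1361/π) × (0.1767 + 0.8865) = 433.22 × 1.0632 = 460.60 W/m².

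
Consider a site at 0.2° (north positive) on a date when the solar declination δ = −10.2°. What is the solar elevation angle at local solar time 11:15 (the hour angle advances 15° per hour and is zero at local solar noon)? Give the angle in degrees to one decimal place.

74.7°

Hour angle H = 15° × (11.25 − 12) = -11.25°.
cos θ_z = sin(0.2°) sin(-10.2°) + cos(0.2°) cos(-10.2°) cos(-11.25°) = -0.0006 + 0.9653 = 0.9647.
θ_z = arccos(0.9647) = 15.27°, so the elevation is 90° − 15.27° = 74.73°.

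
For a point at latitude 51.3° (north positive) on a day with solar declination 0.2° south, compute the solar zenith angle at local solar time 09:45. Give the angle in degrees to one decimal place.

58.9°

Hour angle H = 15° × (9.75 − 12) = -33.75°.
cos θ_z = sin φ sin δ + cos φ cos δ cos H = (0.7804)(-0.0035) + (0.6252)(1.0000)(0.8315) = 0.5171.
θ_z = arccos(0.5171) = 58.86°.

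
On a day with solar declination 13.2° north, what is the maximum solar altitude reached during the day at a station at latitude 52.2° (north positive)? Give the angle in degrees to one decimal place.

51.0°

At local solar noon the hour angle is zero, so the elevation is 90° − |φ − δ| = 90° − |52.2° − (13.2°)| = 90° − 39.0° = 51.0°.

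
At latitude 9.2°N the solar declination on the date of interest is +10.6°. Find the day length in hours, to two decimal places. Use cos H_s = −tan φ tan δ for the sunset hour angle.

−tan φ tan δ = −(0.1620)(0.1871) = -0.0303; H_s = arccos(-0.0303) = 91.74°.
Day length = 2 H_s / 15° h⁻¹ = 183.48° / 15 = 12.232 h.

12.23 hours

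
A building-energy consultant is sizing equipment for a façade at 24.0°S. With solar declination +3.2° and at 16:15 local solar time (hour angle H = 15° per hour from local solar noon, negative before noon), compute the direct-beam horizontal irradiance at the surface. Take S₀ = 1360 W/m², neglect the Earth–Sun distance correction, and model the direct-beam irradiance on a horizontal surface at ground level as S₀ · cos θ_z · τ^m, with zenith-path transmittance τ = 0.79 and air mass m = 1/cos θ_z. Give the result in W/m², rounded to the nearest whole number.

Hour angle H = 15° × (16.25 − 12) = 63.75°.
With φ = -24.0°, δ = 3.2°, H = 63.75°: sin φ sin δ = -0.0227, cos φ cos δ cos H = 0.4034, so cos θ_z = 0.3807.
Air mass m = 1/cos θ_z = 1/0.3807 = 2.627; τ^m = 0.79^2.627 = 0.5384.
Surface direct beam = 1360 × 0.3807 × 0.5384 = 278.76 W/m².

279 W/m²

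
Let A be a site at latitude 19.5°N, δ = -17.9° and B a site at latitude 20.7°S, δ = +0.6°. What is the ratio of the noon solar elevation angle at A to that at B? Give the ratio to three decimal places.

0.766

A: 90° − |19.5 − (-17.9)| = 52.60°.
B: 90° − |-20.7 − (0.6)| = 68.70°.
Ratio A/B = 52.6000 / 68.7000 = 0.7656.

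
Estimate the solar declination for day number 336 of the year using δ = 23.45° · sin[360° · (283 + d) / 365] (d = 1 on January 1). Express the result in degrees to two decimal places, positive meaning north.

360 × (283 + 336) / 365 = 610.521°; sin(610.521°) = -0.9428.
δ = 23.45 × -0.9428 = -22.109° ≈ -22.11°.

-22.11°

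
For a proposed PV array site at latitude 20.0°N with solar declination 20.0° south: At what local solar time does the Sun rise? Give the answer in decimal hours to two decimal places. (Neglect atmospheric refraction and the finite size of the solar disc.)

cos H_s = −tan(20.0°) · tan(-20.0°) = 0.1325, so H_s = arccos(0.1325) = 82.39°.
Sunrise is at 12 − H_s/15 = 12 − 5.493 = 6.507 h local solar time.

6.51 h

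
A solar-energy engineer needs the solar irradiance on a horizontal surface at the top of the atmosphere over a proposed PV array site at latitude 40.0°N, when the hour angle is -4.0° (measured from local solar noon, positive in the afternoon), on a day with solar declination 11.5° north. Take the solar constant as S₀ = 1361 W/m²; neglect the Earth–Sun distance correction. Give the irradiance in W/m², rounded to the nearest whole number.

cos θ_z = sin(40.0°) sin(11.5°) + cos(40.0°) cos(11.5°) cos(-4.00°) = 0.1282 + 0.7488 = 0.8770.
Top-of-atmosphere irradiance = S₀ cos θ_z = 1361 × 0.8770 = 1193.60 W/m².

1194 W/m²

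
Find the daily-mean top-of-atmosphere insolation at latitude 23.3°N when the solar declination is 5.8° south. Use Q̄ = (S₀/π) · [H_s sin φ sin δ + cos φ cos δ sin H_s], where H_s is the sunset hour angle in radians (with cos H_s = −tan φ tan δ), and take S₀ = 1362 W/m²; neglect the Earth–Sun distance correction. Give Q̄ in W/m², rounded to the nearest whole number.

369 W/m²

−tan φ tan δ = −(0.4307)(-0.1016) = 0.0438; H_s = arccos(0.0438) = 87.49°. In radians, H_s = 1.5270.
H_s sin φ sin δ = 1.5270 × 0.3955 × -0.1011 = -0.0611.
cos φ cos δ sin H_s = 0.9184 × 0.9949 × 0.9990 = 0.9128.
Q̄ = (1362/π) × (-0.0611 + 0.9128) = 433.54 × 0.8517 = 369.25 W/m².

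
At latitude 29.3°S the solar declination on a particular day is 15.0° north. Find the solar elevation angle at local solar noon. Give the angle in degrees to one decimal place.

At local solar noon the hour angle is zero, so the elevation is 90° − |φ − δ| = 90° − |-29.3° − (15.0°)| = 90° − 44.3° = 45.7°.

45.7°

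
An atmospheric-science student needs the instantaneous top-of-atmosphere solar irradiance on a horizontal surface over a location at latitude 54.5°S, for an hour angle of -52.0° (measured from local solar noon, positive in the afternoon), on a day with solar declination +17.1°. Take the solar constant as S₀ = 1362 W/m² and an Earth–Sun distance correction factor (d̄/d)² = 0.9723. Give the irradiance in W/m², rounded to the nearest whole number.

cos θ_z = sin φ sin δ + cos φ cos δ cos H = (-0.8141)(0.2940) + (0.5807)(0.9558)(0.6157) = 0.1024.
Top-of-atmosphere irradiance = S₀ (d̄/d)² cos θ_z = 1362 × 0.9723 × 0.1024 = 135.61 W/m².

136 W/m²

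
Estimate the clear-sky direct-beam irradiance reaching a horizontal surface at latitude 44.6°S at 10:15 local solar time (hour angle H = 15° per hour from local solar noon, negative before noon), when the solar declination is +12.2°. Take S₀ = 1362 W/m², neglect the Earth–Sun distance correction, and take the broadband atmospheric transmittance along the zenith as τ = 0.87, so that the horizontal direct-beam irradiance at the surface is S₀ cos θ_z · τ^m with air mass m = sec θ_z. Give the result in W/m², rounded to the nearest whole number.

484 W/m²

Hour angle H = 15° × (10.25 − 12) = -26.25°.
cos θ_z = sin(-44.6°) sin(12.2°) + cos(-44.6°) cos(12.2°) cos(-26.25°) = -0.1484 + 0.6242 = 0.4758.
Air mass m = 1/cos θ_z = 1/0.4758 = 2.102; τ^m = 0.87^2.102 = 0.7462.
Surface direct beam = 1362 × 0.4758 × 0.7462 = 483.57 W/m².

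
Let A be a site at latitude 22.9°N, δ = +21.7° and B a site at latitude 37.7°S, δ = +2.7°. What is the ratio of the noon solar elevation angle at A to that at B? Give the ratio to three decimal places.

A: 90° − |22.9 − (21.7)| = 88.80°.
B: 90° − |-37.7 − (2.7)| = 49.60°.
Ratio A/B = 88.8000 / 49.6000 = 1.7903.

1.790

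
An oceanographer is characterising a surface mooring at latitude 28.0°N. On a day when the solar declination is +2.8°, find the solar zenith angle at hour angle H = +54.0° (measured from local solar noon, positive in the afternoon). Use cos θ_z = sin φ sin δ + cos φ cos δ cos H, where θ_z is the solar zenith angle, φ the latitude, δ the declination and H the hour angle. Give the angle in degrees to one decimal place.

With φ = 28.0°, δ = 2.8°, H = 54.00°: sin φ sin δ = 0.0229, cos φ cos δ cos H = 0.5184, so cos θ_z = 0.5413.
θ_z = arccos(0.5413) = 57.23°.

57.2°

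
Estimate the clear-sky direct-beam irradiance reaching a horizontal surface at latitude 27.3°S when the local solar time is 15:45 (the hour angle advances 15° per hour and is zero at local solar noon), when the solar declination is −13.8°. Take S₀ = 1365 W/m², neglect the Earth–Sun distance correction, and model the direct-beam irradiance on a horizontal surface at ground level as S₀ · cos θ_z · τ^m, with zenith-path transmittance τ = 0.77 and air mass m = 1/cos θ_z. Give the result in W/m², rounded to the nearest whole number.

516 W/m²

Hour angle H = 15° × (15.75 − 12) = 56.25°.
With φ = -27.3°, δ = -13.8°, H = 56.25°: sin φ sin δ = 0.1094, cos φ cos δ cos H = 0.4794, so cos θ_z = 0.5888.
Air mass m = 1/cos θ_z = 1/0.5888 = 1.698; τ^m = 0.77^1.698 = 0.6416.
Surface direct beam = 1365 × 0.5888 × 0.6416 = 515.66 W/m².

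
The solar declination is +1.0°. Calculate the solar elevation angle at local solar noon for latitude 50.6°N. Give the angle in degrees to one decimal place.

At local solar noon the hour angle is zero, so the elevation is 90° − |φ − δ| = 90° − |50.6° − (1.0°)| = 90° − 49.6° = 40.4°.

40.4°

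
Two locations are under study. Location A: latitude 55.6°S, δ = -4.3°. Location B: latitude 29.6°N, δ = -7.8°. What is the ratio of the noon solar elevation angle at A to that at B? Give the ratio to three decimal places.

0.736

A: 90° − |-55.6 − (-4.3)| = 38.70°.
B: 90° − |29.6 − (-7.8)| = 52.60°.
Ratio A/B = 38.7000 / 52.6000 = 0.7357.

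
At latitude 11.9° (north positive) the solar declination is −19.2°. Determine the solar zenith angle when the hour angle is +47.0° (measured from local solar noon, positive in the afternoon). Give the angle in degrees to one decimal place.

cos θ_z = sin φ sin δ + cos φ cos δ cos H = (0.2062)(-0.3289) + (0.9785)(0.9444)(0.6820) = 0.5624.
θ_z = arccos(0.5624) = 55.78°.

55.8°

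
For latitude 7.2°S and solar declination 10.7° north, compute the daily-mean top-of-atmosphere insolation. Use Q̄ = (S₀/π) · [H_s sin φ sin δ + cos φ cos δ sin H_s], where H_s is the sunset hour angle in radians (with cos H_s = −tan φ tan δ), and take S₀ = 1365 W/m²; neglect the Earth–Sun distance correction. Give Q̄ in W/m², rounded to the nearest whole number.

cos H_s = −tan(-7.2°) · tan(10.7°) = 0.0239, so H_s = arccos(0.0239) = 88.63°. In radians, H_s = 1.5469.
H_s sin φ sin δ = 1.5469 × -0.1253 × 0.1857 = -0.0360.
cos φ cos δ sin H_s = 0.9921 × 0.9826 × 0.9997 = 0.9745.
Q̄ = (1365/π) × (-0.0360 + 0.9745) = 434.49 × 0.9385 = 407.77 W/m².

408 W/m²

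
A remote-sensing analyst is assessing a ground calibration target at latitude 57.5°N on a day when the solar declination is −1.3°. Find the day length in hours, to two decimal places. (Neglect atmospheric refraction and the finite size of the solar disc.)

The sunset hour angle satisfies cos H_s = −tan φ tan δ = 0.0356, giving H_s = 87.96°.
Day length = 2 H_s / 15° h⁻¹ = 175.92° / 15 = 11.728 h.

11.73 hours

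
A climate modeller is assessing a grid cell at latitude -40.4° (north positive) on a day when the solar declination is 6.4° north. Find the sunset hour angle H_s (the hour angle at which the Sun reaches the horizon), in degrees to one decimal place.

The sunset hour angle satisfies cos H_s = −tan φ tan δ = 0.0955, giving H_s = 84.52°.

84.5°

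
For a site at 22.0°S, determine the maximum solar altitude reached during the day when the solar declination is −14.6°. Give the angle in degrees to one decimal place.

82.6°

At local solar noon the hour angle is zero, so the elevation is 90° − |φ − δ| = 90° − |-22.0° − (-14.6°)| = 90° − 7.4° = 82.6°.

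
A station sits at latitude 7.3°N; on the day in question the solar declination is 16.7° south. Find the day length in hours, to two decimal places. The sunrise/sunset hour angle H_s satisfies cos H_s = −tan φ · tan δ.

11.71 hours

−tan φ tan δ = −(0.1281)(-0.3000) = 0.0384; H_s = arccos(0.0384) = 87.80°.
Day length = 2 H_s / 15° h⁻¹ = 175.60° / 15 = 11.707 h.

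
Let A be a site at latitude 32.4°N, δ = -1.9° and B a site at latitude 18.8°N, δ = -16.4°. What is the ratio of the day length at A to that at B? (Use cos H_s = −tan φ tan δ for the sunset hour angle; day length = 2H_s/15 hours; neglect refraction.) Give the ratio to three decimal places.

A: H_s = arccos(−tan 32.4° · tan -1.9°) = 88.79°, so 2H_s/15 = 11.8387 h.
B: H_s = arccos(−tan 18.8° · tan -16.4°) = 84.25°, so 2H_s/15 = 11.2333 h.
Ratio A/B = 11.8387 / 11.2333 = 1.0539.

1.054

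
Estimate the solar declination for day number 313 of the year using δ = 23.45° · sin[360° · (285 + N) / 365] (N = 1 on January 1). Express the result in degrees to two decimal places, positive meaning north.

-17.91°

360 × (285 + 313) / 365 = 589.808°; sin(589.808°) = -0.7639.
δ = 23.45 × -0.7639 = -17.913° ≈ -17.91°.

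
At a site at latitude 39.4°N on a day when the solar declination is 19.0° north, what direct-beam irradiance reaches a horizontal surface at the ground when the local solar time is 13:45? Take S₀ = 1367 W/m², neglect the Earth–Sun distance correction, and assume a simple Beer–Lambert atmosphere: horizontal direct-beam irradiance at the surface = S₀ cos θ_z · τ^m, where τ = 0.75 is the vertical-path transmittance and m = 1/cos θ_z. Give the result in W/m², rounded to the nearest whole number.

844 W/m²

Hour angle H = 15° × (13.75 − 12) = 26.25°.
cos θ_z = sin(39.4°) sin(19.0°) + cos(39.4°) cos(19.0°) cos(26.25°) = 0.2066 + 0.6553 = 0.8619.
Air mass m = 1/cos θ_z = 1/0.8619 = 1.160; τ^m = 0.75^1.160 = 0.7163.
Surface direct beam = 1367 × 0.8619 × 0.7163 = 843.96 W/m².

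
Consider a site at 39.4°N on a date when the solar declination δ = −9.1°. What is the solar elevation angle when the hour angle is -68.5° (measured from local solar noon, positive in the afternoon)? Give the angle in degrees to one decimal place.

cos θ_z = sin φ sin δ + cos φ cos δ cos H = (0.6347)(-0.1582) + (0.7727)(0.9874)(0.3665) = 0.1792.
θ_z = arccos(0.1792) = 79.68°, so the elevation is 90° − 79.68° = 10.32°.

10.3°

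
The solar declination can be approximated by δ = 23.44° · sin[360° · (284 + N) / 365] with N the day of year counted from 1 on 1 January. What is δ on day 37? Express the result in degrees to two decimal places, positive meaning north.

-16.10°

360 × (284 + 37) / 365 = 316.603°; sin(316.603°) = -0.6870.
δ = 23.44 × -0.6870 = -16.103° ≈ -16.10°.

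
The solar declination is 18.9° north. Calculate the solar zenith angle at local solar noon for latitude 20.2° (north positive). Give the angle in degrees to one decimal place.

1.3°

At local solar noon the hour angle is zero, so the zenith angle is |φ − δ| = |20.2° − (18.9°)| = 1.3°.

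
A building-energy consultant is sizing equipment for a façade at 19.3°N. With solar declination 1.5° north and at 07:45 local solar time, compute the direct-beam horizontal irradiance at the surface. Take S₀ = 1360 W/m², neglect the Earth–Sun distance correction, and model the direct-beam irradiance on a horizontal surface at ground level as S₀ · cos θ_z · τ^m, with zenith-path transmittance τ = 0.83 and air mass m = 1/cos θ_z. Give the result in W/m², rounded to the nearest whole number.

374 W/m²

Hour angle H = 15° × (7.75 − 12) = -63.75°.
cos θ_z = sin φ sin δ + cos φ cos δ cos H = (0.3305)(0.0262) + (0.9438)(0.9997)(0.4423) = 0.4260.
Air mass m = 1/cos θ_z = 1/0.4260 = 2.347; τ^m = 0.83^2.347 = 0.6458.
Surface direct beam = 1360 × 0.4260 × 0.6458 = 374.15 W/m².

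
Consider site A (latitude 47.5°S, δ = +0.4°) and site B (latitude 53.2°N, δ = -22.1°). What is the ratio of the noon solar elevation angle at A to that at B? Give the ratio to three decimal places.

A: 90° − |-47.5 − (0.4)| = 42.10°.
B: 90° − |53.2 − (-22.1)| = 14.70°.
Ratio A/B = 42.1000 / 14.7000 = 2.8639.

2.864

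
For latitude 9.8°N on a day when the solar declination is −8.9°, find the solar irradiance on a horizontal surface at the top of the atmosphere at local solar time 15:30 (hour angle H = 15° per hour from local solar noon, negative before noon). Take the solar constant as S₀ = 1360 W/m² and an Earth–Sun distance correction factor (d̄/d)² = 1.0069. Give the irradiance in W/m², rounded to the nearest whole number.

776 W/m²

Hour angle H = 15° × (15.5 − 12) = 52.50°.
With φ = 9.8°, δ = -8.9°, H = 52.50°: sin φ sin δ = -0.0263, cos φ cos δ cos H = 0.5927, so cos θ_z = 0.5664.
Top-of-atmosphere irradiance = S₀ (d̄/d)² cos θ_z = 1360 × 1.0069 × 0.5664 = 775.62 W/m².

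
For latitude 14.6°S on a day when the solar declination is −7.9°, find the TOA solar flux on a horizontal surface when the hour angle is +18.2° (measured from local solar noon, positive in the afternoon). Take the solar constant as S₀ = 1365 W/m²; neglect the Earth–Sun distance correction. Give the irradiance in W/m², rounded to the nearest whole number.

1290 W/m²

With φ = -14.6°, δ = -7.9°, H = 18.20°: sin φ sin δ = 0.0346, cos φ cos δ cos H = 0.9106, so cos θ_z = 0.9452.
Top-of-atmosphere irradiance = S₀ cos θ_z = 1365 × 0.9452 = 1290.20 W/m².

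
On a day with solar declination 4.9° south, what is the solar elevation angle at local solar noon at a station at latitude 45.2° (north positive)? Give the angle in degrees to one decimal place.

At local solar noon the hour angle is zero, so the elevation is 90° − |φ − δ| = 90° − |45.2° − (-4.9°)| = 90° − 50.1° = 39.9°.

39.9°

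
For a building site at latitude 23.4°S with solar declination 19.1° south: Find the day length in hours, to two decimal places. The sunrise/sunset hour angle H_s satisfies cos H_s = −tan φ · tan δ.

13.15 hours

cos H_s = −tan(-23.4°) · tan(-19.1°) = -0.1498, so H_s = arccos(-0.1498) = 98.62°.
Day length = 2 H_s / 15° h⁻¹ = 197.24° / 15 = 13.149 h.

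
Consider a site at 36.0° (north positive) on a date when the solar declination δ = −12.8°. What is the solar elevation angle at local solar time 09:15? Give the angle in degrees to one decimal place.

27.6°

Hour angle H = 15° × (9.25 − 12) = -41.25°.
cos θ_z = sin(36.0°) sin(-12.8°) + cos(36.0°) cos(-12.8°) cos(-41.25°) = -0.1302 + 0.5931 = 0.4629.
θ_z = arccos(0.4629) = 62.43°, so the elevation is 90° − 62.43° = 27.57°.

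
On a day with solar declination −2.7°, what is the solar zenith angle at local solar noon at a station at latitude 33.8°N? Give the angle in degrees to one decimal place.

At local solar noon the hour angle is zero, so the zenith angle is |φ − δ| = |33.8° − (-2.7°)| = 36.5°.

36.5°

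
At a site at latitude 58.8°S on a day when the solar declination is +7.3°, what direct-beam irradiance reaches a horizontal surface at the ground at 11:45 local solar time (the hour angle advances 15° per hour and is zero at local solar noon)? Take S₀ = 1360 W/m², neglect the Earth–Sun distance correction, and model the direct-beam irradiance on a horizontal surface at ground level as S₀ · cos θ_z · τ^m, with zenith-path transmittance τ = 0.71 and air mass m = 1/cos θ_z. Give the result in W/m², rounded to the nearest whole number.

Hour angle H = 15° × (11.75 − 12) = -3.75°.
With φ = -58.8°, δ = 7.3°, H = -3.75°: sin φ sin δ = -0.1087, cos φ cos δ cos H = 0.5127, so cos θ_z = 0.4040.
Air mass m = 1/cos θ_z = 1/0.4040 = 2.475; τ^m = 0.71^2.475 = 0.4284.
Surface direct beam = 1360 × 0.4040 × 0.4284 = 235.38 W/m².

235 W/m²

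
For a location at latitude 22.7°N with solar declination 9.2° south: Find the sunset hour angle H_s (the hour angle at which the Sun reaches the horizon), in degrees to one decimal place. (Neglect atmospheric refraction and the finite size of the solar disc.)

86.1°

The sunset hour angle satisfies cos H_s = −tan φ tan δ = 0.0678, giving H_s = 86.11°.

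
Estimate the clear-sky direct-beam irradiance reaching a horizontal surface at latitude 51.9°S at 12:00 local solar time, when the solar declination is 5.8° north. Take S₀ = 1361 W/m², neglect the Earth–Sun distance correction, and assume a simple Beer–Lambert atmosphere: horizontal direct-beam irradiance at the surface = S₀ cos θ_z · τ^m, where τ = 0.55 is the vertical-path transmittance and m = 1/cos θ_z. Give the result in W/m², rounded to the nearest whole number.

238 W/m²

Hour angle H = 15° × (12 − 12) = 0.00°.
cos θ_z = sin(-51.9°) sin(5.8°) + cos(-51.9°) cos(5.8°) cos(0.00°) = -0.0795 + 0.6139 = 0.5344.
Air mass m = 1/cos θ_z = 1/0.5344 = 1.871; τ^m = 0.55^1.871 = 0.3268.
Surface direct beam = 1361 × 0.5344 × 0.3268 = 237.69 W/m².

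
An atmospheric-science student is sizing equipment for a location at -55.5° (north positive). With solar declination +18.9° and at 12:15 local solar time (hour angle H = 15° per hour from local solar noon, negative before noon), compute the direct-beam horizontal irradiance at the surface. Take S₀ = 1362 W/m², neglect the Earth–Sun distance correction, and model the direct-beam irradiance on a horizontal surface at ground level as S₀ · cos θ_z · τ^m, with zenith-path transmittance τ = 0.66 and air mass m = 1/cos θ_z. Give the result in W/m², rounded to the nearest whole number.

77 W/m²

Hour angle H = 15° × (12.25 − 12) = 3.75°.
With φ = -55.5°, δ = 18.9°, H = 3.75°: sin φ sin δ = -0.2669, cos φ cos δ cos H = 0.5347, so cos θ_z = 0.2678.
Air mass m = 1/cos θ_z = 1/0.2678 = 3.734; τ^m = 0.66^3.734 = 0.2119.
Surface direct beam = 1362 × 0.2678 × 0.2119 = 77.29 W/m².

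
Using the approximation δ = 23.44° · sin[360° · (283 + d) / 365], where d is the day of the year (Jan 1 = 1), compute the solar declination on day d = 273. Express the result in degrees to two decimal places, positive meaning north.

-3.42°

360 × (283 + 273) / 365 = 548.384°; sin(548.384°) = -0.1458.
δ = 23.44 × -0.1458 = -3.418° ≈ -3.42°.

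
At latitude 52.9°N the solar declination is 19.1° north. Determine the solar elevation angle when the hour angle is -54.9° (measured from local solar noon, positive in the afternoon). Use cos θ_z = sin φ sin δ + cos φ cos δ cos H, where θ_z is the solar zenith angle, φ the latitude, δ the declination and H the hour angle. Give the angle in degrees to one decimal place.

cos θ_z = sin φ sin δ + cos φ cos δ cos H = (0.7976)(0.3272) + (0.6032)(0.9449)(0.5750) = 0.5887.
θ_z = arccos(0.5887) = 53.94°, so the elevation is 90° − 53.94° = 36.06°.

36.1°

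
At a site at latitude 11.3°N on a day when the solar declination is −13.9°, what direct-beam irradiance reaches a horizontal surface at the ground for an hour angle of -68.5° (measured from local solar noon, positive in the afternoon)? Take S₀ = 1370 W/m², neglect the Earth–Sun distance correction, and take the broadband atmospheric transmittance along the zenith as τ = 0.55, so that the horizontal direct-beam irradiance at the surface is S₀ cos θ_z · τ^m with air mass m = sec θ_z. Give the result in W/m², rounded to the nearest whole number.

cos θ_z = sin(11.3°) sin(-13.9°) + cos(11.3°) cos(-13.9°) cos(-68.50°) = -0.0471 + 0.3489 = 0.3018.
Air mass m = 1/cos θ_z = 1/0.3018 = 3.313; τ^m = 0.55^3.313 = 0.1380.
Surface direct beam = 1370 × 0.3018 × 0.1380 = 57.06 W/m².

57 W/m²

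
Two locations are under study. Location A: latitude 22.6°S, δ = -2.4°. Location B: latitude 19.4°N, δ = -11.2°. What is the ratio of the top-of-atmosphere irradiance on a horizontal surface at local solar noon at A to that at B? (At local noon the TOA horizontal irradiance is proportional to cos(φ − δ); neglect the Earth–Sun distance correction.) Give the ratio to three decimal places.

1.090

A: cos θ_z = cos(-22.6° − (-2.4°)) = 0.9385.
B: cos θ_z = cos(19.4° − (-11.2°)) = 0.8607.
Ratio A/B = 0.9385 / 0.8607 = 1.0904.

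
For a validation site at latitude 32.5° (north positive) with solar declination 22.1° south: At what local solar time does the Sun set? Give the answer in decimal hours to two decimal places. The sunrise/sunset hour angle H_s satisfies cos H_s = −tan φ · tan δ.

cos H_s = −tan(32.5°) · tan(-22.1°) = 0.2587, so H_s = arccos(0.2587) = 75.01°.
Sunset is at 12 + H_s/15 = 12 + 5.001 = 17.001 h local solar time.

17.00 h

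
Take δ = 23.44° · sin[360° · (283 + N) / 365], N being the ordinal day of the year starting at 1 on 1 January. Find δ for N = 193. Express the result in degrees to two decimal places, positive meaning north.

+22.10°

360 × (283 + 193) / 365 = 469.479°; sin(469.479°) = 0.9428.
δ = 23.44 × 0.9428 = 22.099° ≈ +22.10°.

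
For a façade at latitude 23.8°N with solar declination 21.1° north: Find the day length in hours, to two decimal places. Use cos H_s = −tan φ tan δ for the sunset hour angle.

13.31 hours

−tan φ tan δ = −(0.4411)(0.3859) = -0.1702; H_s = arccos(-0.1702) = 99.80°.
Day length = 2 H_s / 15° h⁻¹ = 199.60° / 15 = 13.307 h.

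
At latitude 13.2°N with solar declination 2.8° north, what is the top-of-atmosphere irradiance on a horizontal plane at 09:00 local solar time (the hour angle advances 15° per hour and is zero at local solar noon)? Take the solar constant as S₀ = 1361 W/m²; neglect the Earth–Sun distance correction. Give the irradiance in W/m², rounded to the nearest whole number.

951 W/m²

Hour angle H = 15° × (9 − 12) = -45.00°.
With φ = 13.2°, δ = 2.8°, H = -45.00°: sin φ sin δ = 0.0112, cos φ cos δ cos H = 0.6876, so cos θ_z = 0.6988.
Top-of-atmosphere irradiance = S₀ cos θ_z = 1361 × 0.6988 = 951.07 W/m².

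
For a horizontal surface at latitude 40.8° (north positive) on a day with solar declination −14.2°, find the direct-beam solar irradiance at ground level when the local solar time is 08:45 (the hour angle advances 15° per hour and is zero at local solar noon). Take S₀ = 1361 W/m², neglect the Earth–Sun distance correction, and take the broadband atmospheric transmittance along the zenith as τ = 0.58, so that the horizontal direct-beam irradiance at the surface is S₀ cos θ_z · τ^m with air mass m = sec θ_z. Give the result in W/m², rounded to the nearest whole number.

82 W/m²

Hour angle H = 15° × (8.75 − 12) = -48.75°.
cos θ_z = sin(40.8°) sin(-14.2°) + cos(40.8°) cos(-14.2°) cos(-48.75°) = -0.1603 + 0.4839 = 0.3236.
Air mass m = 1/cos θ_z = 1/0.3236 = 3.090; τ^m = 0.58^3.090 = 0.1858.
Surface direct beam = 1361 × 0.3236 × 0.1858 = 81.83 W/m².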